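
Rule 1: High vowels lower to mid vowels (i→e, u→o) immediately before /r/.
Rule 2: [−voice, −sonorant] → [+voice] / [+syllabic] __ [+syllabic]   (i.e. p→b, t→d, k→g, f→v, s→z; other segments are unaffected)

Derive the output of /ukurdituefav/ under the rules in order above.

Rule 1 (pre-rhotic lowering): /u/ is a high vowel immediately before /r/, so it lowers to [o]. /ukurdituefav/ → ukordituefav.
Rule 2 (intervocalic voicing): /k/ is a voiceless obstruent between vowels /u/ and /o/, so it voices to [g]. /t/ is a voiceless obstruent between vowels /i/ and /u/, so it voices to [d]. /f/ is a voiceless obstruent between vowels /e/ and /a/, so it voices to [v]. /ukordituefav/ → ugordiduevav.

ugordiduevav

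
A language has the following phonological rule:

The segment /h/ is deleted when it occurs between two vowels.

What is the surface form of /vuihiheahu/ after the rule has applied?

vuiieau

/h/ occurs between vowels /i/ and /i/, so it deletes.
/h/ occurs between vowels /i/ and /e/, so it deletes.
/h/ occurs between vowels /a/ and /u/, so it deletes.
Surface form: [vuiieau].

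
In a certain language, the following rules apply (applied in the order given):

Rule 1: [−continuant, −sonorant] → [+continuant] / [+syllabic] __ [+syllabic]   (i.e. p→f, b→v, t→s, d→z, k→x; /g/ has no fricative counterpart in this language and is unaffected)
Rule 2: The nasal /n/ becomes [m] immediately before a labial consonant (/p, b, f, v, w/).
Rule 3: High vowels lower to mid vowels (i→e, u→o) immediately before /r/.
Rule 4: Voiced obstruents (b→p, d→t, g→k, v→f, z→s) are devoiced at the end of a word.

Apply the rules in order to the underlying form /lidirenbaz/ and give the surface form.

Rule 1 (intervocalic spirantization): /d/ is a stop between vowels /i/ and /i/, so it spirantizes to the fricative [z]. /lidirenbaz/ → lizirenbaz.
Rule 2 (nasal place assimilation): /n/ precedes the labial consonant /b/, so it assimilates in place to [m]. /lizirenbaz/ → lizirembaz.
Rule 3 (pre-rhotic lowering): /i/ is a high vowel immediately before /r/, so it lowers to [e]. /lizirembaz/ → lizerembaz.
Rule 4 (final devoicing): /z/ is a voiced obstruent in word-final position, so it devoices to [s]. /lizerembaz/ → lizerembas.

lizerembas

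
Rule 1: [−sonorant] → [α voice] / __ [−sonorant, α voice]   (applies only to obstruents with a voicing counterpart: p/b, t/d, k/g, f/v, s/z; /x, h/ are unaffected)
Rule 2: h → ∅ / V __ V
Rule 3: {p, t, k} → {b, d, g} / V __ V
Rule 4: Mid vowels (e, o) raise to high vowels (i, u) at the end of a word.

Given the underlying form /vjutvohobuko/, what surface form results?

vjudvoobugu

Rule 1 (regressive voicing assimilation): /t/ precedes the voiced obstruent /v/, so it voices to [d] by assimilation. /vjutvohobuko/ → vjudvohobuko.
Rule 2 (intervocalic h-deletion): /h/ occurs between vowels /o/ and /o/, so it deletes. /vjudvohobuko/ → vjudvoobuko.
Rule 3 (intervocalic voicing): /k/ is a voiceless stop between vowels /u/ and /o/, so it voices to [g]. /vjudvoobuko/ → vjudvoobugo.
Rule 4 (final vowel raising): /o/ is a mid vowel in word-final position, so it raises to [u]. /vjudvoobugo/ → vjudvoobugu.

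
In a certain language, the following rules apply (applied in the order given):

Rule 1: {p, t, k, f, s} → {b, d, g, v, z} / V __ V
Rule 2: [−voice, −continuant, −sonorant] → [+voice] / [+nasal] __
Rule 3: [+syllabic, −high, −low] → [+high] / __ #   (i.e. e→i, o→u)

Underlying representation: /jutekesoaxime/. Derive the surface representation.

Rule 1 (intervocalic voicing): /t/ is a voiceless obstruent between vowels /u/ and /e/, so it voices to [d]. /k/ is a voiceless obstruent between vowels /e/ and /e/, so it voices to [g]. /s/ is a voiceless obstruent between vowels /e/ and /o/, so it voices to [z]. /jutekesoaxime/ → judegezoaxime.
Rule 2 (post-nasal voicing): no segment meets the environment; /judegezoaxime/ is unchanged.
Rule 3 (final vowel raising): /e/ is a mid vowel in word-final position, so it raises to [i]. /judegezoaxime/ → judegezoaximi.

judegezoaximi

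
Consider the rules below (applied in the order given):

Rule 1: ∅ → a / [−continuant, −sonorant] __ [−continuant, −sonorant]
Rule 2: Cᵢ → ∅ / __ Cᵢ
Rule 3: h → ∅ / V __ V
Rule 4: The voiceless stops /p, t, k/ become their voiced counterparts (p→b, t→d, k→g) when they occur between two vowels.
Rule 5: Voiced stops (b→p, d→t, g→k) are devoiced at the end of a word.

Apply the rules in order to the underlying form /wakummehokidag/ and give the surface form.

wagumeogidak

Rule 1 (stop-cluster a-epenthesis): no segment meets the environment; /wakummehokidag/ is unchanged.
Rule 2 (degemination): /mm/ is a geminate; the first /m/ deletes. /wakummehokidag/ → wakumehokidag.
Rule 3 (intervocalic h-deletion): /h/ occurs between vowels /e/ and /o/, so it deletes. /wakumehokidag/ → wakumeokidag.
Rule 4 (intervocalic voicing): /k/ is a voiceless stop between vowels /a/ and /u/, so it voices to [g]. /k/ is a voiceless stop between vowels /o/ and /i/, so it voices to [g]. /wakumeokidag/ → wagumeogidag.
Rule 5 (final devoicing): /g/ is a voiced stop in word-final position, so it devoices to [k]. /wagumeogidag/ → wagumeogidak.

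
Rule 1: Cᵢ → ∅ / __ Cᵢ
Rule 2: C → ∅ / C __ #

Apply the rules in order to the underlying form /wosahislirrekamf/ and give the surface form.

Rule 1 (degemination): /rr/ is a geminate; the first /r/ deletes. /wosahislirrekamf/ → wosahislirekamf.
Rule 2 (final cluster simplification): /f/ is the second consonant of a word-final cluster /mf/, so it deletes. /wosahislirekamf/ → wosahislirekam.

wosahislirekam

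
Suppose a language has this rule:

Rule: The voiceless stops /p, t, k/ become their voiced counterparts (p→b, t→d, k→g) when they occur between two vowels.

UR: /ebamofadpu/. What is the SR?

ebamofadpu

No segment of /ebamofadpu/ meets the structural description of the rule, so the form surfaces unchanged.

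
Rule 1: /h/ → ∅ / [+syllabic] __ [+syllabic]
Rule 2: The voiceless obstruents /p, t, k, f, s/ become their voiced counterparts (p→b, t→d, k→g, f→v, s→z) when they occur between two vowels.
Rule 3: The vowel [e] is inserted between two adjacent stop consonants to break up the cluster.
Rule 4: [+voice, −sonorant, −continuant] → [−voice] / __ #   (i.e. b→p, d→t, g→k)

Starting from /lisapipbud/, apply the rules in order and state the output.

Rule 1 (intervocalic h-deletion): no segment meets the environment; /lisapipbud/ is unchanged.
Rule 2 (intervocalic voicing): /s/ is a voiceless obstruent between vowels /i/ and /a/, so it voices to [z]. /p/ is a voiceless obstruent between vowels /a/ and /i/, so it voices to [b]. /lisapipbud/ → lizabipbud.
Rule 3 (stop-cluster e-epenthesis): /p/ and /b/ form a stop–stop cluster, so [e] is inserted between them. /lizabipbud/ → lizabipebud.
Rule 4 (final devoicing): /d/ is a voiced stop in word-final position, so it devoices to [t]. /lizabipebud/ → lizabipebut.

lizabipebut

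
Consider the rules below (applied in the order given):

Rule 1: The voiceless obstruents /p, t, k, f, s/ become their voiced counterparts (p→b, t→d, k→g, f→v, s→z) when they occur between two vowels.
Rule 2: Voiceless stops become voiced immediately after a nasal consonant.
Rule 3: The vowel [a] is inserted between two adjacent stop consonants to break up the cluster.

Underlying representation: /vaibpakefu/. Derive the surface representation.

vaibapagevu

Rule 1 (intervocalic voicing): /k/ is a voiceless obstruent between vowels /a/ and /e/, so it voices to [g]. /f/ is a voiceless obstruent between vowels /e/ and /u/, so it voices to [v]. /vaibpakefu/ → vaibpagevu.
Rule 2 (post-nasal voicing): no segment meets the environment; /vaibpagevu/ is unchanged.
Rule 3 (stop-cluster a-epenthesis): /b/ and /p/ form a stop–stop cluster, so [a] is inserted between them. /vaibpagevu/ → vaibapagevu.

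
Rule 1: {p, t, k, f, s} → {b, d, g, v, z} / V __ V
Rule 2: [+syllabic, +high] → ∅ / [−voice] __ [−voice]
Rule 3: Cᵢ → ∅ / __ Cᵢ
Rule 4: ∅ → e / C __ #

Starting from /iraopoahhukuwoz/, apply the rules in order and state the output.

iraoboahuguwoze

Rule 1 (intervocalic voicing): /p/ is a voiceless obstruent between vowels /o/ and /o/, so it voices to [b]. /k/ is a voiceless obstruent between vowels /u/ and /u/, so it voices to [g]. /iraopoahhukuwoz/ → iraoboahhuguwoz.
Rule 2 (high vowel syncope): no segment meets the environment; /iraoboahhuguwoz/ is unchanged.
Rule 3 (degemination): /hh/ is a geminate; the first /h/ deletes. /iraoboahhuguwoz/ → iraoboahuguwoz.
Rule 4 (final e-epenthesis): the form ends in the consonant /z/, so [e] is inserted word-finally. /iraoboahuguwoz/ → iraoboahuguwoze.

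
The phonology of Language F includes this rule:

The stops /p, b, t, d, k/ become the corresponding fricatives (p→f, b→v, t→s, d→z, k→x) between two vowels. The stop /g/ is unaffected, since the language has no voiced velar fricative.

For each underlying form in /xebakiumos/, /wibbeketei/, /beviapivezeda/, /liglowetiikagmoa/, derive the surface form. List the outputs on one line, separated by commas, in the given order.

xevaxiumos, wibbexesei, beviafivezeza, liglowesiixagmoa

/xebakiumos/: /b/ is a stop between vowels /e/ and /a/, so it spirantizes to the fricative [v]. /k/ is a stop between vowels /a/ and /i/, so it spirantizes to the fricative [x]. → [xevaxiumos].
/wibbeketei/: /k/ is a stop between vowels /e/ and /e/, so it spirantizes to the fricative [x]. /t/ is a stop between vowels /e/ and /e/, so it spirantizes to the fricative [s]. → [wibbexesei].
/beviapivezeda/: /p/ is a stop between vowels /a/ and /i/, so it spirantizes to the fricative [f]. /d/ is a stop between vowels /e/ and /a/, so it spirantizes to the fricative [z]. → [beviafivezeza].
/liglowetiikagmoa/: /t/ is a stop between vowels /e/ and /i/, so it spirantizes to the fricative [s]. /k/ is a stop between vowels /i/ and /a/, so it spirantizes to the fricative [x]. → [liglowesiixagmoa].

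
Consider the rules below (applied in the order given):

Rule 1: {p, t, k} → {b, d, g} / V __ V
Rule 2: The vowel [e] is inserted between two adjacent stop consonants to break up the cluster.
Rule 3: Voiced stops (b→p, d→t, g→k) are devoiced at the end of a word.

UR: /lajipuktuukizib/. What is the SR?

lajibuketuugizip

Rule 1 (intervocalic voicing): /p/ is a voiceless stop between vowels /i/ and /u/, so it voices to [b]. /k/ is a voiceless stop between vowels /u/ and /i/, so it voices to [g]. /lajipuktuukizib/ → lajibuktuugizib.
Rule 2 (stop-cluster e-epenthesis): /k/ and /t/ form a stop–stop cluster, so [e] is inserted between them. /lajibuktuugizib/ → lajibuketuugizib.
Rule 3 (final devoicing): /b/ is a voiced stop in word-final position, so it devoices to [p]. /lajibuketuugizib/ → lajibuketuugizip.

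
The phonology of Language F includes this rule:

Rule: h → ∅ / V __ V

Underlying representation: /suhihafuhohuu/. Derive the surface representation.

suiafuouu

/h/ occurs between vowels /u/ and /i/, so it deletes.
/h/ occurs between vowels /i/ and /a/, so it deletes.
/h/ occurs between vowels /u/ and /o/, so it deletes.
/h/ occurs between vowels /o/ and /u/, so it deletes.
Surface form: [suiafuouu].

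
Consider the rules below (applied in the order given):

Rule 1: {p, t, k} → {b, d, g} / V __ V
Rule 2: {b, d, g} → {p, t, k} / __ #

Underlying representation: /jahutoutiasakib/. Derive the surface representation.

jahudoudiasagip

Rule 1 (intervocalic voicing): /t/ is a voiceless stop between vowels /u/ and /o/, so it voices to [d]. /t/ is a voiceless stop between vowels /u/ and /i/, so it voices to [d]. /k/ is a voiceless stop between vowels /a/ and /i/, so it voices to [g]. /jahutoutiasakib/ → jahudoudiasagib.
Rule 2 (final devoicing): /b/ is a voiced stop in word-final position, so it devoices to [p]. /jahudoudiasagib/ → jahudoudiasagip.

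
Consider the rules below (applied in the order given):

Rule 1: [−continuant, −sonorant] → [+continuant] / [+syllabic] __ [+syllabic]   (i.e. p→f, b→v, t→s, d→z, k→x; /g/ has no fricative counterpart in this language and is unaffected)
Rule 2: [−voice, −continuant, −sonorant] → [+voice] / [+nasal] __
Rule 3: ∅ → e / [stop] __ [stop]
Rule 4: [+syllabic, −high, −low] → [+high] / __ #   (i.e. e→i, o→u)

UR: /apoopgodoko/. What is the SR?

afoopegozoxu

Rule 1 (intervocalic spirantization): /p/ is a stop between vowels /a/ and /o/, so it spirantizes to the fricative [f]. /d/ is a stop between vowels /o/ and /o/, so it spirantizes to the fricative [z]. /k/ is a stop between vowels /o/ and /o/, so it spirantizes to the fricative [x]. /apoopgodoko/ → afoopgozoxo.
Rule 2 (post-nasal voicing): no segment meets the environment; /afoopgozoxo/ is unchanged.
Rule 3 (stop-cluster e-epenthesis): /p/ and /g/ form a stop–stop cluster, so [e] is inserted between them. /afoopgozoxo/ → afoopegozoxo.
Rule 4 (final vowel raising): /o/ is a mid vowel in word-final position, so it raises to [u]. /afoopegozoxo/ → afoopegozoxu.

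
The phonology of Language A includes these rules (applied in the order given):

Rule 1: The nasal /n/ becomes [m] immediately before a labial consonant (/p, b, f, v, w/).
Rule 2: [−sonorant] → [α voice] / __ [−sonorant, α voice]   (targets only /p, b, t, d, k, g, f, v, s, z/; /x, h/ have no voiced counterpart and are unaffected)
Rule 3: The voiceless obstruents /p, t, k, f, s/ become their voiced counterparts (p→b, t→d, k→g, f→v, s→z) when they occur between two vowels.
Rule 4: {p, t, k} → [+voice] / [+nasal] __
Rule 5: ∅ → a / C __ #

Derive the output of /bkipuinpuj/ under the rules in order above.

pkibuimbuja

Rule 1 (nasal place assimilation): /n/ precedes the labial consonant /p/, so it assimilates in place to [m]. /bkipuinpuj/ → bkipuimpuj.
Rule 2 (regressive voicing assimilation): /b/ precedes the voiceless obstruent /k/, so it devoices to [p] by assimilation. /bkipuimpuj/ → pkipuimpuj.
Rule 3 (intervocalic voicing): /p/ is a voiceless obstruent between vowels /i/ and /u/, so it voices to [b]. /pkipuimpuj/ → pkibuimpuj.
Rule 4 (post-nasal voicing): /p/ is a voiceless stop immediately after the nasal /m/, so it voices to [b]. /pkibuimpuj/ → pkibuimbuj.
Rule 5 (final a-epenthesis): the form ends in the consonant /j/, so [a] is inserted word-finally. /pkibuimbuj/ → pkibuimbuja.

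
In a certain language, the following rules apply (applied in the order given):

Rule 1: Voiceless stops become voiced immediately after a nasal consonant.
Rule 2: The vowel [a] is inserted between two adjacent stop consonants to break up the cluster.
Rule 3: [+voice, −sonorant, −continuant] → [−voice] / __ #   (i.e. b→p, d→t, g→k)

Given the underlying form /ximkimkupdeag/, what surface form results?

ximgimgupadeak

Rule 1 (post-nasal voicing): /k/ is a voiceless stop immediately after the nasal /m/, so it voices to [g]. /k/ is a voiceless stop immediately after the nasal /m/, so it voices to [g]. /ximkimkupdeag/ → ximgimgupdeag.
Rule 2 (stop-cluster a-epenthesis): /p/ and /d/ form a stop–stop cluster, so [a] is inserted between them. /ximgimgupdeag/ → ximgimgupadeag.
Rule 3 (final devoicing): /g/ is a voiced stop in word-final position, so it devoices to [k]. /ximgimgupadeag/ → ximgimgupadeak.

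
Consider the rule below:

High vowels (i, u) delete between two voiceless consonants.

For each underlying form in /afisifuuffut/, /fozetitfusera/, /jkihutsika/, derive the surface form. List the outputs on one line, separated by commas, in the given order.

afsfuufft, fozettfsera, jkhtska

/afisifuuffut/: /i/ is a high vowel flanked by voiceless consonants /f/ and /s/, so it deletes. /i/ is a high vowel flanked by voiceless consonants /s/ and /f/, so it deletes. /u/ is a high vowel flanked by voiceless consonants /f/ and /t/, so it deletes. → [afsfuufft].
/fozetitfusera/: /i/ is a high vowel flanked by voiceless consonants /t/ and /t/, so it deletes. /u/ is a high vowel flanked by voiceless consonants /f/ and /s/, so it deletes. → [fozettfsera].
/jkihutsika/: /i/ is a high vowel flanked by voiceless consonants /k/ and /h/, so it deletes. /u/ is a high vowel flanked by voiceless consonants /h/ and /t/, so it deletes. /i/ is a high vowel flanked by voiceless consonants /s/ and /k/, so it deletes. → [jkhtska].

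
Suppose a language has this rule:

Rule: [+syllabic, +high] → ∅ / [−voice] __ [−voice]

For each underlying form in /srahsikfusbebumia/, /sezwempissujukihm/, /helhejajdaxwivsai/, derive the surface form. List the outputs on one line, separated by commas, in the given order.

srahskfsbebumia, sezwempssujukhm, helhejajdaxwivsai

/srahsikfusbebumia/: /i/ is a high vowel flanked by voiceless consonants /s/ and /k/, so it deletes. /u/ is a high vowel flanked by voiceless consonants /f/ and /s/, so it deletes. → [srahskfsbebumia].
/sezwempissujukihm/: /i/ is a high vowel flanked by voiceless consonants /p/ and /s/, so it deletes. /i/ is a high vowel flanked by voiceless consonants /k/ and /h/, so it deletes. → [sezwempssujukhm].
/helhejajdaxwivsai/: the rule's environment is not met; surfaces unchanged as [helhejajdaxwivsai].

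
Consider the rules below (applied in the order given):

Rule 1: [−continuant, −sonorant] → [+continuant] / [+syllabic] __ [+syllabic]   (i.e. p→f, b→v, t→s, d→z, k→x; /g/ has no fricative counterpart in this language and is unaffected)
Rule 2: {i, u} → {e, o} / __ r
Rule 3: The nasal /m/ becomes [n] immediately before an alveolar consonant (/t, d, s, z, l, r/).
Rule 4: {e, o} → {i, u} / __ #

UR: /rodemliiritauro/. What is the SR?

rozenlierisaoru

Rule 1 (intervocalic spirantization): /d/ is a stop between vowels /o/ and /e/, so it spirantizes to the fricative [z]. /t/ is a stop between vowels /i/ and /a/, so it spirantizes to the fricative [s]. /rodemliiritauro/ → rozemliirisauro.
Rule 2 (pre-rhotic lowering): /i/ is a high vowel immediately before /r/, so it lowers to [e]. /u/ is a high vowel immediately before /r/, so it lowers to [o]. /rozemliirisauro/ → rozemlierisaoro.
Rule 3 (nasal place assimilation): /m/ precedes the alveolar consonant /l/, so it assimilates in place to [n]. /rozemlierisaoro/ → rozenlierisaoro.
Rule 4 (final vowel raising): /o/ is a mid vowel in word-final position, so it raises to [u]. /rozenlierisaoro/ → rozenlierisaoru.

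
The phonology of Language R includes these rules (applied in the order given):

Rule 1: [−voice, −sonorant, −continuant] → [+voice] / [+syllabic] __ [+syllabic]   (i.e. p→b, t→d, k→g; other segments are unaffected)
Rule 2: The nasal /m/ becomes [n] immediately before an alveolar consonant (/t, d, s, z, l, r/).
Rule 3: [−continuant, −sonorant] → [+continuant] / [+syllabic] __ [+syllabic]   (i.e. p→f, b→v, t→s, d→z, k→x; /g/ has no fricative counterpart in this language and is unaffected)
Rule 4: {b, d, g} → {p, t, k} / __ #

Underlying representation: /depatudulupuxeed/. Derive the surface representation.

devazuzuluvuxeet

Rule 1 (intervocalic voicing): /p/ is a voiceless stop between vowels /e/ and /a/, so it voices to [b]. /t/ is a voiceless stop between vowels /a/ and /u/, so it voices to [d]. /p/ is a voiceless stop between vowels /u/ and /u/, so it voices to [b]. /depatudulupuxeed/ → debadudulubuxeed.
Rule 2 (nasal place assimilation): no segment meets the environment; /debadudulubuxeed/ is unchanged.
Rule 3 (intervocalic spirantization): /b/ is a stop between vowels /e/ and /a/, so it spirantizes to the fricative [v]. /d/ is a stop between vowels /a/ and /u/, so it spirantizes to the fricative [z]. /d/ is a stop between vowels /u/ and /u/, so it spirantizes to the fricative [z]. /b/ is a stop between vowels /u/ and /u/, so it spirantizes to the fricative [v]. /debadudulubuxeed/ → devazuzuluvuxeed.
Rule 4 (final devoicing): /d/ is a voiced stop in word-final position, so it devoices to [t]. /devazuzuluvuxeed/ → devazuzuluvuxeet.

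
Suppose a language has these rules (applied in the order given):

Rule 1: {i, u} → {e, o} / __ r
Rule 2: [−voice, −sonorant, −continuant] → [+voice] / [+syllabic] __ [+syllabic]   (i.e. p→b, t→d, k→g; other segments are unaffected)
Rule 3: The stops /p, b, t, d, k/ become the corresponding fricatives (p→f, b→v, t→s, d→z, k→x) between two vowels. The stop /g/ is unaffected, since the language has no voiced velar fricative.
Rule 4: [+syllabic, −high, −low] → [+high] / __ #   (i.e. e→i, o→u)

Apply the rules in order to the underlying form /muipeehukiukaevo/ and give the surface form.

muiveehugiugaevu

Rule 1 (pre-rhotic lowering): no segment meets the environment; /muipeehukiukaevo/ is unchanged.
Rule 2 (intervocalic voicing): /p/ is a voiceless stop between vowels /i/ and /e/, so it voices to [b]. /k/ is a voiceless stop between vowels /u/ and /i/, so it voices to [g]. /k/ is a voiceless stop between vowels /u/ and /a/, so it voices to [g]. /muipeehukiukaevo/ → muibeehugiugaevo.
Rule 3 (intervocalic spirantization): /b/ is a stop between vowels /i/ and /e/, so it spirantizes to the fricative [v]. /muibeehugiugaevo/ → muiveehugiugaevo.
Rule 4 (final vowel raising): /o/ is a mid vowel in word-final position, so it raises to [u]. /muiveehugiugaevo/ → muiveehugiugaevu.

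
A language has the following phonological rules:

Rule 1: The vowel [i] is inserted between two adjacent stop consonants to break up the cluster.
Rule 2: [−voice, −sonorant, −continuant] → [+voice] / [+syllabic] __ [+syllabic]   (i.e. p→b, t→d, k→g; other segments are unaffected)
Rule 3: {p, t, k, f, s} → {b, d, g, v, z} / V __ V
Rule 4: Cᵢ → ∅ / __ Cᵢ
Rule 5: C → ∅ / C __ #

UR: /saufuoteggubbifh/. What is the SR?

Rule 1 (stop-cluster i-epenthesis): /g/ and /g/ form a stop–stop cluster, so [i] is inserted between them. /b/ and /b/ form a stop–stop cluster, so [i] is inserted between them. /saufuoteggubbifh/ → saufuotegigubibifh.
Rule 2 (intervocalic voicing): /t/ is a voiceless stop between vowels /o/ and /e/, so it voices to [d]. /saufuotegigubibifh/ → saufuodegigubibifh.
Rule 3 (intervocalic voicing): /f/ is a voiceless obstruent between vowels /u/ and /u/, so it voices to [v]. /saufuodegigubibifh/ → sauvuodegigubibifh.
Rule 4 (degemination): no segment meets the environment; /sauvuodegigubibifh/ is unchanged.
Rule 5 (final cluster simplification): /h/ is the second consonant of a word-final cluster /fh/, so it deletes. /sauvuodegigubibifh/ → sauvuodegigubibif.

sauvuodegigubibif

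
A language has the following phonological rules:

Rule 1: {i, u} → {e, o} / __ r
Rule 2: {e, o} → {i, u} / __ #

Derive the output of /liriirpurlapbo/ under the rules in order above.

Rule 1 (pre-rhotic lowering): /i/ is a high vowel immediately before /r/, so it lowers to [e]. /i/ is a high vowel immediately before /r/, so it lowers to [e]. /u/ is a high vowel immediately before /r/, so it lowers to [o]. /liriirpurlapbo/ → lerierporlapbo.
Rule 2 (final vowel raising): /o/ is a mid vowel in word-final position, so it raises to [u]. /lerierporlapbo/ → lerierporlapbu.

lerierporlapbu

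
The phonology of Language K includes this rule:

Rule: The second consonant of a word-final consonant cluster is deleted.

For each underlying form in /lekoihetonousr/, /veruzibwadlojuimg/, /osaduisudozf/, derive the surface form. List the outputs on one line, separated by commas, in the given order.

lekoihetonous, veruzibwadlojuim, osaduisudoz

/lekoihetonousr/: /r/ is the second consonant of a word-final cluster /sr/, so it deletes. → [lekoihetonous].
/veruzibwadlojuimg/: /g/ is the second consonant of a word-final cluster /mg/, so it deletes. → [veruzibwadlojuim].
/osaduisudozf/: /f/ is the second consonant of a word-final cluster /zf/, so it deletes. → [osaduisudoz].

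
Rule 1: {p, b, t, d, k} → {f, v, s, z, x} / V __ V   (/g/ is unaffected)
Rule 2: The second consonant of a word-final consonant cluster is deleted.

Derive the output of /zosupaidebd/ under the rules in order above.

zosufaizeb

Rule 1 (intervocalic spirantization): /p/ is a stop between vowels /u/ and /a/, so it spirantizes to the fricative [f]. /d/ is a stop between vowels /i/ and /e/, so it spirantizes to the fricative [z]. /zosupaidebd/ → zosufaizebd.
Rule 2 (final cluster simplification): /d/ is the second consonant of a word-final cluster /bd/, so it deletes. /zosufaizebd/ → zosufaizeb.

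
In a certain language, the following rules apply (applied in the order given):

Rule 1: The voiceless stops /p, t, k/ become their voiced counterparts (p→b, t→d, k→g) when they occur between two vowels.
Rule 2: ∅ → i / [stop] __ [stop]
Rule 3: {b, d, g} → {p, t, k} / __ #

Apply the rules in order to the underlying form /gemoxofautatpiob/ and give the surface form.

gemoxofaudatipiop

Rule 1 (intervocalic voicing): /t/ is a voiceless stop between vowels /u/ and /a/, so it voices to [d]. /gemoxofautatpiob/ → gemoxofaudatpiob.
Rule 2 (stop-cluster i-epenthesis): /t/ and /p/ form a stop–stop cluster, so [i] is inserted between them. /gemoxofaudatpiob/ → gemoxofaudatipiob.
Rule 3 (final devoicing): /b/ is a voiced stop in word-final position, so it devoices to [p]. /gemoxofaudatipiob/ → gemoxofaudatipiop.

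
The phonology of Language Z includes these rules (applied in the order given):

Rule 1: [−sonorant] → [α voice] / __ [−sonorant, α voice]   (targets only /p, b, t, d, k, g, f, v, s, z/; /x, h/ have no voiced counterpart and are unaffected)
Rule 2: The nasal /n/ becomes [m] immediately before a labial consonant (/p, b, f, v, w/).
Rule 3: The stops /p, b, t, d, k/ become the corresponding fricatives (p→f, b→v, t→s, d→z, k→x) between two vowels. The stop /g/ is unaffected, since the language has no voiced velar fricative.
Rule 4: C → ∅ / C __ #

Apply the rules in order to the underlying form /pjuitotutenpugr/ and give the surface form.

pjuisosusempug

Rule 1 (regressive voicing assimilation): no segment meets the environment; /pjuitotutenpugr/ is unchanged.
Rule 2 (nasal place assimilation): /n/ precedes the labial consonant /p/, so it assimilates in place to [m]. /pjuitotutenpugr/ → pjuitotutempugr.
Rule 3 (intervocalic spirantization): /t/ is a stop between vowels /i/ and /o/, so it spirantizes to the fricative [s]. /t/ is a stop between vowels /o/ and /u/, so it spirantizes to the fricative [s]. /t/ is a stop between vowels /u/ and /e/, so it spirantizes to the fricative [s]. /pjuitotutempugr/ → pjuisosusempugr.
Rule 4 (final cluster simplification): /r/ is the second consonant of a word-final cluster /gr/, so it deletes. /pjuisosusempugr/ → pjuisosusempug.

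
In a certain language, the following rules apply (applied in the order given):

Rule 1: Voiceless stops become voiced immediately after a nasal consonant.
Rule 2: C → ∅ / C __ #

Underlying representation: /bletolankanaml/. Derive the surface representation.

Rule 1 (post-nasal voicing): /k/ is a voiceless stop immediately after the nasal /n/, so it voices to [g]. /bletolankanaml/ → bletolanganaml.
Rule 2 (final cluster simplification): /l/ is the second consonant of a word-final cluster /ml/, so it deletes. /bletolanganaml/ → bletolanganam.

bletolanganam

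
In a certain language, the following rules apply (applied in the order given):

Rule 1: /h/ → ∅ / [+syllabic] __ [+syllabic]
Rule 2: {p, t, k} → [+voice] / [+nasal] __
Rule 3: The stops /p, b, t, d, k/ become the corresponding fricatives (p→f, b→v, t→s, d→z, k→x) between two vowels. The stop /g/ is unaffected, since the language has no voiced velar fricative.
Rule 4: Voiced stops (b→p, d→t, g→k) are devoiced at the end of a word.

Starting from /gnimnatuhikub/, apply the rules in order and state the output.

Rule 1 (intervocalic h-deletion): /h/ occurs between vowels /u/ and /i/, so it deletes. /gnimnatuhikub/ → gnimnatuikub.
Rule 2 (post-nasal voicing): no segment meets the environment; /gnimnatuikub/ is unchanged.
Rule 3 (intervocalic spirantization): /t/ is a stop between vowels /a/ and /u/, so it spirantizes to the fricative [s]. /k/ is a stop between vowels /i/ and /u/, so it spirantizes to the fricative [x]. /gnimnatuikub/ → gnimnasuixub.
Rule 4 (final devoicing): /b/ is a voiced stop in word-final position, so it devoices to [p]. /gnimnasuixub/ → gnimnasuixup.

gnimnasuixup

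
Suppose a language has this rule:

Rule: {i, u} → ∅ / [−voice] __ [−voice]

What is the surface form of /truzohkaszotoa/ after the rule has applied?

No segment of /truzohkaszotoa/ meets the structural description of the rule, so the form surfaces unchanged.

truzohkaszotoa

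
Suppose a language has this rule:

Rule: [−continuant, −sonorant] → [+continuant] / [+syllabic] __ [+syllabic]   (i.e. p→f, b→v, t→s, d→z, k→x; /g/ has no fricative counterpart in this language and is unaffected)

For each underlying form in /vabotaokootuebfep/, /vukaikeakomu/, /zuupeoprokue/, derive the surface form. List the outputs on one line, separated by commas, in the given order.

/vabotaokootuebfep/: /b/ is a stop between vowels /a/ and /o/, so it spirantizes to the fricative [v]. /t/ is a stop between vowels /o/ and /a/, so it spirantizes to the fricative [s]. /k/ is a stop between vowels /o/ and /o/, so it spirantizes to the fricative [x]. /t/ is a stop between vowels /o/ and /u/, so it spirantizes to the fricative [s]. → [vavosaoxoosuebfep].
/vukaikeakomu/: /k/ is a stop between vowels /u/ and /a/, so it spirantizes to the fricative [x]. /k/ is a stop between vowels /i/ and /e/, so it spirantizes to the fricative [x]. /k/ is a stop between vowels /a/ and /o/, so it spirantizes to the fricative [x]. → [vuxaixeaxomu].
/zuupeoprokue/: /p/ is a stop between vowels /u/ and /e/, so it spirantizes to the fricative [f]. /k/ is a stop between vowels /o/ and /u/, so it spirantizes to the fricative [x]. → [zuufeoproxue].

vavosaoxoosuebfep, vuxaixeaxomu, zuufeoproxue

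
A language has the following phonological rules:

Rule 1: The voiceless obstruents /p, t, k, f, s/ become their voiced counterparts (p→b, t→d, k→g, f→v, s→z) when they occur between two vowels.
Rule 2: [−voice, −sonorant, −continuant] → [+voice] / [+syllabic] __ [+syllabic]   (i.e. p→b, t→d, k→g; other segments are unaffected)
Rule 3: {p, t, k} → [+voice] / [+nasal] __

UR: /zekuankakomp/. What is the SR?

Rule 1 (intervocalic voicing): /k/ is a voiceless obstruent between vowels /e/ and /u/, so it voices to [g]. /k/ is a voiceless obstruent between vowels /a/ and /o/, so it voices to [g]. /zekuankakomp/ → zeguankagomp.
Rule 2 (intervocalic voicing): no segment meets the environment; /zeguankagomp/ is unchanged.
Rule 3 (post-nasal voicing): /k/ is a voiceless stop immediately after the nasal /n/, so it voices to [g]. /p/ is a voiceless stop immediately after the nasal /m/, so it voices to [b]. /zeguankagomp/ → zeguangagomb.

zeguangagomb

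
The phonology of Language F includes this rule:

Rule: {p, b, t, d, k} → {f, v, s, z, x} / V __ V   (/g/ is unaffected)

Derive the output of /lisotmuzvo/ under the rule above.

lisotmuzvo

No segment of /lisotmuzvo/ meets the structural description of the rule, so the form surfaces unchanged.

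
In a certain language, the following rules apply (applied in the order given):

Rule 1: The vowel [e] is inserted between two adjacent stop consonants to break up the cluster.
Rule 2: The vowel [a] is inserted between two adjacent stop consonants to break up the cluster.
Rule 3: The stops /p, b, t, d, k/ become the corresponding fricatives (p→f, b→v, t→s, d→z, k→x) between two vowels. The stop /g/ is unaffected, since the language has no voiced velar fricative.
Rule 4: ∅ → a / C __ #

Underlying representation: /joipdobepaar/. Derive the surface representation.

Rule 1 (stop-cluster e-epenthesis): /p/ and /d/ form a stop–stop cluster, so [e] is inserted between them. /joipdobepaar/ → joipedobepaar.
Rule 2 (stop-cluster a-epenthesis): no segment meets the environment; /joipedobepaar/ is unchanged.
Rule 3 (intervocalic spirantization): /p/ is a stop between vowels /i/ and /e/, so it spirantizes to the fricative [f]. /d/ is a stop between vowels /e/ and /o/, so it spirantizes to the fricative [z]. /b/ is a stop between vowels /o/ and /e/, so it spirantizes to the fricative [v]. /p/ is a stop between vowels /e/ and /a/, so it spirantizes to the fricative [f]. /joipedobepaar/ → joifezovefaar.
Rule 4 (final a-epenthesis): the form ends in the consonant /r/, so [a] is inserted word-finally. /joifezovefaar/ → joifezovefaara.

joifezovefaara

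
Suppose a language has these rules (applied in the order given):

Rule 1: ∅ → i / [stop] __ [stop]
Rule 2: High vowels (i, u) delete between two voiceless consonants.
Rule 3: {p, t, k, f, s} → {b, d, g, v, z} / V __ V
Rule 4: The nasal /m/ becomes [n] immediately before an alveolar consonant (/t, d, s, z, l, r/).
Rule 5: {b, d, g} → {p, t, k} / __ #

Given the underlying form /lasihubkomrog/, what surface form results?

Rule 1 (stop-cluster i-epenthesis): /b/ and /k/ form a stop–stop cluster, so [i] is inserted between them. /lasihubkomrog/ → lasihubikomrog.
Rule 2 (high vowel syncope): /i/ is a high vowel flanked by voiceless consonants /s/ and /h/, so it deletes. /lasihubikomrog/ → lashubikomrog.
Rule 3 (intervocalic voicing): /k/ is a voiceless obstruent between vowels /i/ and /o/, so it voices to [g]. /lashubikomrog/ → lashubigomrog.
Rule 4 (nasal place assimilation): /m/ precedes the alveolar consonant /r/, so it assimilates in place to [n]. /lashubigomrog/ → lashubigonrog.
Rule 5 (final devoicing): /g/ is a voiced stop in word-final position, so it devoices to [k]. /lashubigonrog/ → lashubigonrok.

lashubigonrok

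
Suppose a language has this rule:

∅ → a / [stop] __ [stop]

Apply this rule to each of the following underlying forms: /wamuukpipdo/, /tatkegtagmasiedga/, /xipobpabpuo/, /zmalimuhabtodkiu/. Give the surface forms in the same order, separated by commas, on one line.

/wamuukpipdo/: /k/ and /p/ form a stop–stop cluster, so [a] is inserted between them. /p/ and /d/ form a stop–stop cluster, so [a] is inserted between them. → [wamuukapipado].
/tatkegtagmasiedga/: /t/ and /k/ form a stop–stop cluster, so [a] is inserted between them. /g/ and /t/ form a stop–stop cluster, so [a] is inserted between them. /d/ and /g/ form a stop–stop cluster, so [a] is inserted between them. → [tatakegatagmasiedaga].
/xipobpabpuo/: /b/ and /p/ form a stop–stop cluster, so [a] is inserted between them. /b/ and /p/ form a stop–stop cluster, so [a] is inserted between them. → [xipobapabapuo].
/zmalimuhabtodkiu/: /b/ and /t/ form a stop–stop cluster, so [a] is inserted between them. /d/ and /k/ form a stop–stop cluster, so [a] is inserted between them. → [zmalimuhabatodakiu].

wamuukapipado, tatakegatagmasiedaga, xipobapabapuo, zmalimuhabatodakiu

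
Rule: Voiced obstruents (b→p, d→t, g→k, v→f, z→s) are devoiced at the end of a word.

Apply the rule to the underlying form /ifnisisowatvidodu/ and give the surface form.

ifnisisowatvidodu

No segment of /ifnisisowatvidodu/ meets the structural description of the rule, so the form surfaces unchanged.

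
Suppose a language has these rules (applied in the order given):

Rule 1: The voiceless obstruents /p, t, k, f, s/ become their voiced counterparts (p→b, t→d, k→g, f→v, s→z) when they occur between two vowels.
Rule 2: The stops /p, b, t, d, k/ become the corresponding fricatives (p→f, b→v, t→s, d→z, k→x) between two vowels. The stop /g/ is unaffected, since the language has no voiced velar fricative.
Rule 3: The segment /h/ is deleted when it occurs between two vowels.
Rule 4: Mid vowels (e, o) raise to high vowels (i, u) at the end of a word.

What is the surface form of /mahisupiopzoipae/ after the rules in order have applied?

maizuviopzoivai

Rule 1 (intervocalic voicing): /s/ is a voiceless obstruent between vowels /i/ and /u/, so it voices to [z]. /p/ is a voiceless obstruent between vowels /u/ and /i/, so it voices to [b]. /p/ is a voiceless obstruent between vowels /i/ and /a/, so it voices to [b]. /mahisupiopzoipae/ → mahizubiopzoibae.
Rule 2 (intervocalic spirantization): /b/ is a stop between vowels /u/ and /i/, so it spirantizes to the fricative [v]. /b/ is a stop between vowels /i/ and /a/, so it spirantizes to the fricative [v]. /mahizubiopzoibae/ → mahizuviopzoivae.
Rule 3 (intervocalic h-deletion): /h/ occurs between vowels /a/ and /i/, so it deletes. /mahizuviopzoivae/ → maizuviopzoivae.
Rule 4 (final vowel raising): /e/ is a mid vowel in word-final position, so it raises to [i]. /maizuviopzoivae/ → maizuviopzoivai.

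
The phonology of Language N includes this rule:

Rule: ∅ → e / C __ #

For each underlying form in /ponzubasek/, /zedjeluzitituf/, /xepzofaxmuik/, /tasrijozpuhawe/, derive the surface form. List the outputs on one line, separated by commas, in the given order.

/ponzubasek/: the form ends in the consonant /k/, so [e] is inserted word-finally. → [ponzubaseke].
/zedjeluzitituf/: the form ends in the consonant /f/, so [e] is inserted word-finally. → [zedjeluzititufe].
/xepzofaxmuik/: the form ends in the consonant /k/, so [e] is inserted word-finally. → [xepzofaxmuike].
/tasrijozpuhawe/: the rule's environment is not met; surfaces unchanged as [tasrijozpuhawe].

ponzubaseke, zedjeluzititufe, xepzofaxmuike, tasrijozpuhawe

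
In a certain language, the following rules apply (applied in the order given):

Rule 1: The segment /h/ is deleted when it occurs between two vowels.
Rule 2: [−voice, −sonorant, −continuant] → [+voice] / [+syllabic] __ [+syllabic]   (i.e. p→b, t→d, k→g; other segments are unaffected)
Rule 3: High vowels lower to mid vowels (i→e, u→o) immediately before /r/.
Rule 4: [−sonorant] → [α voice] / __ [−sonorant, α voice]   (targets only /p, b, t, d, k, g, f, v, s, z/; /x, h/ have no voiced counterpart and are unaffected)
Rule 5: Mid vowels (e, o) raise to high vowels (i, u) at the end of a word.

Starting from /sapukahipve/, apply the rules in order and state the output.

Rule 1 (intervocalic h-deletion): /h/ occurs between vowels /a/ and /i/, so it deletes. /sapukahipve/ → sapukaipve.
Rule 2 (intervocalic voicing): /p/ is a voiceless stop between vowels /a/ and /u/, so it voices to [b]. /k/ is a voiceless stop between vowels /u/ and /a/, so it voices to [g]. /sapukaipve/ → sabugaipve.
Rule 3 (pre-rhotic lowering): no segment meets the environment; /sabugaipve/ is unchanged.
Rule 4 (regressive voicing assimilation): /p/ precedes the voiced obstruent /v/, so it voices to [b] by assimilation. /sabugaipve/ → sabugaibve.
Rule 5 (final vowel raising): /e/ is a mid vowel in word-final position, so it raises to [i]. /sabugaibve/ → sabugaibvi.

sabugaibvi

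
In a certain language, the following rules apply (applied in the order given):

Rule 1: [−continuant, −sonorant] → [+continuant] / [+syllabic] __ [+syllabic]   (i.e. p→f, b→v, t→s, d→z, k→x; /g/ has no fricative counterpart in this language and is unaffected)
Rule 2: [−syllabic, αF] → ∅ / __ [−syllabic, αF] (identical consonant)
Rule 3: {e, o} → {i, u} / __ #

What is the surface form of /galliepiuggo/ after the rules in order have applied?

galiefiugu

Rule 1 (intervocalic spirantization): /p/ is a stop between vowels /e/ and /i/, so it spirantizes to the fricative [f]. /galliepiuggo/ → galliefiuggo.
Rule 2 (degemination): /ll/ is a geminate; the first /l/ deletes. /gg/ is a geminate; the first /g/ deletes. /galliefiuggo/ → galiefiugo.
Rule 3 (final vowel raising): /o/ is a mid vowel in word-final position, so it raises to [u]. /galiefiugo/ → galiefiugu.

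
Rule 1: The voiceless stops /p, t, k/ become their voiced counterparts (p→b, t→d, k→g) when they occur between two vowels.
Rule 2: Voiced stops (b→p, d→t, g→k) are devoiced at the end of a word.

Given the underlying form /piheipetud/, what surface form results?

Rule 1 (intervocalic voicing): /p/ is a voiceless stop between vowels /i/ and /e/, so it voices to [b]. /t/ is a voiceless stop between vowels /e/ and /u/, so it voices to [d]. /piheipetud/ → piheibedud.
Rule 2 (final devoicing): /d/ is a voiced stop in word-final position, so it devoices to [t]. /piheibedud/ → piheibedut.

piheibedut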